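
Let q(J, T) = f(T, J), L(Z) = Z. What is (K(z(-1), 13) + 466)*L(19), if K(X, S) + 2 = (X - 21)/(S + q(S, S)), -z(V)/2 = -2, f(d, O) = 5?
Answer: 158365/18 ≈ 8798.1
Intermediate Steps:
z(V) = 4 (z(V) = -2*(-2) = 4)
q(J, T) = 5
K(X, S) = -2 + (-21 + X)/(5 + S) (K(X, S) = -2 + (X - 21)/(S + 5) = -2 + (-21 + X)/(5 + S))
(K(z(-1), 13) + 466)*L(19) = ((-31 + 4 - 2*13)/(5 + 13) + 466)*19 = ((-31 + 4 - 26)/18 + 466)*19 = ((1/18)*(-53) + 466)*19 = (-53/18 + 466)*19 = (8335/18)*19 = 158365/18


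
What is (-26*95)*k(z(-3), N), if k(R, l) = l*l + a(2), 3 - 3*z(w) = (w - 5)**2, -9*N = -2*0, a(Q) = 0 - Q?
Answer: 4940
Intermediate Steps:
a(Q) = -Q
N = 0 (N = -(-2)*0/9 = -1/9*0 = 0)
z(w) = 1 - (-5 + w)**2/3 (z(w) = 1 - (w - 5)**2/3 = 1 - (-5 + w)**2/3)
k(R, l) = -2 + l**2 (k(R, l) = l*l - 1*2 = l**2 - 2 = -2 + l**2)
(-26*95)*k(z(-3), N) = (-26*95)*(-2 + 0**2) = -2470*(-2 + 0) = -2470*(-2) = 4940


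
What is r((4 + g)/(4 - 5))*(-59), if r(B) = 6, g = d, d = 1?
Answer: -354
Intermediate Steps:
g = 1
r((4 + g)/(4 - 5))*(-59) = 6*(-59) = -354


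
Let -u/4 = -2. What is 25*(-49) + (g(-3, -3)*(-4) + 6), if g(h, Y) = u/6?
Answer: -3673/3 ≈ -1224.3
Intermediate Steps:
u = 8 (u = -4*(-2) = 8)
g(h, Y) = 4/3 (g(h, Y) = 8/6 = 8*(1/6) = 4/3)
25*(-49) + (g(-3, -3)*(-4) + 6) = 25*(-49) + ((4/3)*(-4) + 6) = -1225 + (-16/3 + 6) = -1225 + 2/3 = -3673/3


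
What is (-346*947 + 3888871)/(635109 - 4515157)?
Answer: -3561209/3880048 ≈ -0.91783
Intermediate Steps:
(-346*947 + 3888871)/(635109 - 4515157) = (-327662 + 3888871)/(-3880048) = 3561209*(-1/3880048) = -3561209/3880048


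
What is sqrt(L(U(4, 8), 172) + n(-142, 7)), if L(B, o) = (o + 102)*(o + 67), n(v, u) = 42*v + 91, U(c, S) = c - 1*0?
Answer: sqrt(59613) ≈ 244.16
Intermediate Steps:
U(c, S) = c (U(c, S) = c + 0 = c)
n(v, u) = 91 + 42*v
L(B, o) = (67 + o)*(102 + o) (L(B, o) = (102 + o)*(67 + o) = (67 + o)*(102 + o))
sqrt(L(U(4, 8), 172) + n(-142, 7)) = sqrt((6834 + 172**2 + 169*172) + (91 + 42*(-142))) = sqrt((6834 + 29584 + 29068) + (91 - 5964)) = sqrt(65486 - 5873) = sqrt(59613)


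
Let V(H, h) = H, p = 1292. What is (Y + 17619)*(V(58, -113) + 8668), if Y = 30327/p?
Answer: 99450549225/646 ≈ 1.5395e+8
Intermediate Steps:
Y = 30327/1292 ≈ 23.473
(Y + 17619)*(V(58, -113) + 8668) = (30327/1292 + 17619)*(58 + 8668) = (22794075/1292)*8726 = 99450549225/646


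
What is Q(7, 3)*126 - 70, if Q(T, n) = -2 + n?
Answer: 56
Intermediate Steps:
Q(7, 3)*126 - 70 = (-2 + 3)*126 - 70 = 1*126 - 70 = 126 - 70 = 56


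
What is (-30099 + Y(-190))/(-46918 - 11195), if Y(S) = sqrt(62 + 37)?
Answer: 10033/19371 - sqrt(11)/19371 ≈ 0.51777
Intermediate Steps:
Y(S) = 3*sqrt(11) (Y(S) = sqrt(99) = 3*sqrt(11))
(-30099 + Y(-190))/(-46918 - 11195) = (-30099 + 3*sqrt(11))/(-46918 - 11195) = (-30099 + 3*sqrt(11))/(-58113) = (-30099 + 3*sqrt(11))*(-1/58113) = 10033/19371 - sqrt(11)/19371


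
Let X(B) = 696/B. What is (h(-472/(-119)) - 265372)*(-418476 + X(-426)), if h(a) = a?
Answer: 938266407817952/8449 ≈ 1.1105e+11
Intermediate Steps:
(h(-472/(-119)) - 265372)*(-418476 + X(-426)) = (-472/(-119) - 265372)*(-418476 + 696/(-426)) = (-472*(-1/119) - 265372)*(-418476 + 696*(-1/426)) = (472/119 - 265372)*(-418476 - 116/71) = -31578796/119*(-29711912/71) = 938266407817952/8449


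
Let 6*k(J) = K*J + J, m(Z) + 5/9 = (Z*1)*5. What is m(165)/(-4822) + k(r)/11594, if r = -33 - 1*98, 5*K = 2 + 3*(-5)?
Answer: -105639304/628945515 ≈ -0.16796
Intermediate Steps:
K = -13/5 (K = (2 + 3*(-5))/5 = (2 - 15)/5 = (⅕)*(-13) = -13/5 ≈ -2.6000)
m(Z) = -5/9 + 5*Z (m(Z) = -5/9 + (Z*1)*5 = -5/9 + Z*5 = -5/9 + 5*Z)
r = -131 (r = -33 - 98 = -131)
k(J) = -4*J/15 (k(J) = (-13*J/5 + J)/6 = (-8*J/5)/6 = -4*J/15)
m(165)/(-4822) + k(r)/11594 = (-5/9 + 5*165)/(-4822) - 4/15*(-131)/11594 = (-5/9 + 825)*(-1/4822) + (524/15)*(1/11594) = (7420/9)*(-1/4822) + 262/86955 = -3710/21699 + 262/86955 = -105639304/628945515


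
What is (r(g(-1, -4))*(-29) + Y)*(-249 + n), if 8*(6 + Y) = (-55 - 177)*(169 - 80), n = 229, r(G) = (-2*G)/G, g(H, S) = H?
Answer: 50580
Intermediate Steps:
r(G) = -2
Y = -2587 (Y = -6 + ((-55 - 177)*(169 - 80))/8 = -6 + (-232*89)/8 = -6 + (⅛)*(-20648) = -6 - 2581 = -2587)
(r(g(-1, -4))*(-29) + Y)*(-249 + n) = (-2*(-29) - 2587)*(-249 + 229) = (58 - 2587)*(-20) = -2529*(-20) = 50580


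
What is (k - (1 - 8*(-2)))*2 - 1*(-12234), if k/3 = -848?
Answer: 7112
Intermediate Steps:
k = -2544 (k = 3*(-848) = -2544)
(k - (1 - 8*(-2)))*2 - 1*(-12234) = (-2544 - (1 - 8*(-2)))*2 - 1*(-12234) = (-2544 - (1 + 16))*2 + 12234 = (-2544 - 1*17)*2 + 12234 = (-2544 - 17)*2 + 12234 = -2561*2 + 12234 = -5122 + 12234 = 7112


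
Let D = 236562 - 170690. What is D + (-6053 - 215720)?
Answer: -155901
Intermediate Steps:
D = 65872
D + (-6053 - 215720) = 65872 + (-6053 - 215720) = 65872 - 221773 = -155901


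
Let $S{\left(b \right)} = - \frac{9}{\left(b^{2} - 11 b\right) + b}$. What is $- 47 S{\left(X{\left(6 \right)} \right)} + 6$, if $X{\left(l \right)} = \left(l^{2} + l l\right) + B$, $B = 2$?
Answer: $\frac{28839}{4736} \approx 6.0893$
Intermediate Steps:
$X{\left(l \right)} = 2 + 2 l^{2}$ ($X{\left(l \right)} = \left(l^{2} + l l\right) + 2 = \left(l^{2} + l^{2}\right) + 2 = 2 l^{2} + 2 = 2 + 2 l^{2}$)
$S{\left(b \right)} = - \frac{9}{b^{2} - 10 b}$
$- 47 S{\left(X{\left(6 \right)} \right)} + 6 = - 47 \left(- \frac{9}{\left(2 + 2 \cdot 6^{2}\right) \left(-10 + \left(2 + 2 \cdot 6^{2}\right)\right)}\right) + 6 = - 47 \left(- \frac{9}{\left(2 + 2 \cdot 36\right) \left(-10 + \left(2 + 2 \cdot 36\right)\right)}\right) + 6 = - 47 \left(- \frac{9}{\left(2 + 72\right) \left(-10 + \left(2 + 72\right)\right)}\right) + 6 = - 47 \left(- \frac{9}{74 \left(-10 + 74\right)}\right) + 6 = - 47 \left(\left(-9\right) \frac{1}{74} \cdot \frac{1}{64}\right) + 6 = \left(-47\right) \left(- \frac{9}{4736}\right) + 6 = \frac{423}{4736} + 6 = \frac{28839}{4736}$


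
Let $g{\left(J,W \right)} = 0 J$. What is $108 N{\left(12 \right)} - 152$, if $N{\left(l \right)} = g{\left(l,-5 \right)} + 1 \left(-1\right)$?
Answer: $-260$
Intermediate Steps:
$g{\left(J,W \right)} = 0$
$N{\left(l \right)} = -1$ ($N{\left(l \right)} = 0 + 1 \left(-1\right) = 0 - 1 = -1$)
$108 N{\left(12 \right)} - 152 = 108 \left(-1\right) - 152 = -108 - 152 = -260$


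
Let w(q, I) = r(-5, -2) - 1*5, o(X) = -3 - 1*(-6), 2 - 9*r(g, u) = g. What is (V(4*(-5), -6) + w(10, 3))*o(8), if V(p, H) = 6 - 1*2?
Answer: -⅔ ≈ -0.66667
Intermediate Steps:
r(g, u) = 2/9 - g/9
V(p, H) = 4 (V(p, H) = 6 - 2 = 4)
o(X) = 3 (o(X) = -3 + 6 = 3)
w(q, I) = -38/9 (w(q, I) = (2/9 - ⅑*(-5)) - 1*5 = (2/9 + 5/9) - 5 = 7/9 - 5 = -38/9)
(V(4*(-5), -6) + w(10, 3))*o(8) = (4 - 38/9)*3 = -2/9*3 = -⅔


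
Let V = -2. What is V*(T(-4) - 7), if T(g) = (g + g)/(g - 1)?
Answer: 54/5 ≈ 10.800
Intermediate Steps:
T(g) = 2*g/(-1 + g) (T(g) = (2*g)/(-1 + g) = 2*g/(-1 + g))
V*(T(-4) - 7) = -2*(2*(-4)/(-1 - 4) - 7) = -2*(2*(-4)/(-5) - 7) = -2*(2*(-4)*(-⅕) - 7) = -2*(8/5 - 7) = -2*(-27/5) = 54/5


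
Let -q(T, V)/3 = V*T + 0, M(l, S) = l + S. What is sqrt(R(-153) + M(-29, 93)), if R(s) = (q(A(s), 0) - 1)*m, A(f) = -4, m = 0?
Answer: 8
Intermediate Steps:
M(l, S) = S + l
q(T, V) = -3*T*V (q(T, V) = -3*(V*T + 0) = -3*(T*V + 0) = -3*T*V)
R(s) = 0 (R(s) = (-3*(-4)*0 - 1)*0 = (0 - 1)*0 = -1*0 = 0)
sqrt(R(-153) + M(-29, 93)) = sqrt(0 + (93 - 29)) = sqrt(0 + 64) = sqrt(64) = 8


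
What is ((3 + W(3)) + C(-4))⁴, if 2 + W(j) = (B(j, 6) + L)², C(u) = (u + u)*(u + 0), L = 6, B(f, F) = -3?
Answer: 3111696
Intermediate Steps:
C(u) = 2*u² (C(u) = (2*u)*u = 2*u²)
W(j) = 7 (W(j) = -2 + (-3 + 6)² = -2 + 3² = -2 + 9 = 7)
((3 + W(3)) + C(-4))⁴ = ((3 + 7) + 2*(-4)²)⁴ = (10 + 2*16)⁴ = (10 + 32)⁴ = 42⁴ = 3111696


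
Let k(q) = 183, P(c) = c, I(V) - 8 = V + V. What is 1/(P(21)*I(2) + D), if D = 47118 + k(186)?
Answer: 1/47553 ≈ 2.1029e-5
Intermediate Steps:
I(V) = 8 + 2*V (I(V) = 8 + (V + V) = 8 + 2*V)
D = 47301 (D = 47118 + 183 = 47301)
1/(P(21)*I(2) + D) = 1/(21*(8 + 2*2) + 47301) = 1/(21*(8 + 4) + 47301) = 1/(21*12 + 47301) = 1/(252 + 47301) = 1/47553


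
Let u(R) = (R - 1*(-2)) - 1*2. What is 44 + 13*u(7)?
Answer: 135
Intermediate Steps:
u(R) = R (u(R) = (R + 2) - 2 = (2 + R) - 2 = R)
44 + 13*u(7) = 44 + 13*7 = 44 + 91 = 135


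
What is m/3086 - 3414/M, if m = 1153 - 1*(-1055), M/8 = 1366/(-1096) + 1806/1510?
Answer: 272460536319/32126803 ≈ 8480.8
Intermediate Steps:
M = -41642/103435 (M = 8*(1366/(-1096) + 1806/1510) = 8*(1366*(-1/1096) + 1806*(1/1510)) = 8*(-683/548 + 903/755) = 8*(-20821/413740) = -41642/103435 ≈ -0.40259)
m = 2208 (m = 1153 + 1055 = 2208)
m/3086 - 3414/M = 2208/3086 - 3414/(-41642/103435) = 2208*(1/3086) - 3414*(-103435/41642) = 1104/1543 + 176563545/20821 = 272460536319/32126803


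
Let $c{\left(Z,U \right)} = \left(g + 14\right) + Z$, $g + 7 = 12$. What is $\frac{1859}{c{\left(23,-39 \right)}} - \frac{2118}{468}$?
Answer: $\frac{3616}{91} \approx 39.736$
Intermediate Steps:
$g = 5$ ($g = -7 + 12 = 5$)
$c{\left(Z,U \right)} = 19 + Z$ ($c{\left(Z,U \right)} = \left(5 + 14\right) + Z = 19 + Z$)
$\frac{1859}{c{\left(23,-39 \right)}} - \frac{2118}{468} = \frac{1859}{19 + 23} - \frac{2118}{468} = \frac{1859}{42} - \frac{353}{78} = \frac{3616}{91}$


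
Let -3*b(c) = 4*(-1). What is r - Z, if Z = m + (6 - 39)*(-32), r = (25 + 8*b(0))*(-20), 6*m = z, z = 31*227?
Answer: -17653/6 ≈ -2942.2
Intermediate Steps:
z = 7037
m = 7037/6 (m = (⅙)*7037 = 7037/6 ≈ 1172.8)
b(c) = 4/3 (b(c) = -4*(-1)/3 = -⅓*(-4) = 4/3)
r = -2140/3 (r = (25 + 8*(4/3))*(-20) = (25 + 32/3)*(-20) = (107/3)*(-20) = -2140/3 ≈ -713.33)
Z = 13373/6 (Z = 7037/6 + (6 - 39)*(-32) = 7037/6 - 33*(-32) = 7037/6 + 1056 = 13373/6 ≈ 2228.8)
r - Z = -2140/3 - 1*13373/6 = -2140/3 - 13373/6 = -17653/6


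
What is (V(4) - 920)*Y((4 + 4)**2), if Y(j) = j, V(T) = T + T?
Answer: -58368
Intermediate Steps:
V(T) = 2*T
(V(4) - 920)*Y((4 + 4)**2) = (2*4 - 920)*(4 + 4)**2 = (8 - 920)*8**2 = -912*64 = -58368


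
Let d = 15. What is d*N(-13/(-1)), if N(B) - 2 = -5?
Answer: -45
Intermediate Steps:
N(B) = -3 (N(B) = 2 - 5 = -3)
d*N(-13/(-1)) = 15*(-3) = -45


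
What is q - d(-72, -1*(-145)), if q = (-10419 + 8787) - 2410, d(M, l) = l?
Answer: -4187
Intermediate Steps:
q = -4042 (q = -1632 - 2410 = -4042)
q - d(-72, -1*(-145)) = -4042 - (-1)*(-145) = -4042 - 1*145 = -4042 - 145 = -4187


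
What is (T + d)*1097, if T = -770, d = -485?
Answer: -1376735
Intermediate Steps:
(T + d)*1097 = (-770 - 485)*1097 = -1255*1097 = -1376735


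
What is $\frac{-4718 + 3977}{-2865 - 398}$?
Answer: $\frac{57}{251} \approx 0.22709$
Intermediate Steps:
$\frac{-4718 + 3977}{-2865 - 398} = - \frac{741}{-3263} = \left(-741\right) \left(- \frac{1}{3263}\right) = \frac{57}{251}$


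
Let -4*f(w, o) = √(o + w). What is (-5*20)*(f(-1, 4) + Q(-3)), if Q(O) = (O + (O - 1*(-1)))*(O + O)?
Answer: -3000 + 25*√3 ≈ -2956.7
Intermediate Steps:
Q(O) = 2*O*(1 + 2*O) (Q(O) = (O + (O + 1))*(2*O) = (O + (1 + O))*(2*O) = (1 + 2*O)*(2*O) = 2*O*(1 + 2*O))
f(w, o) = -√(o + w)/4
(-5*20)*(f(-1, 4) + Q(-3)) = (-5*20)*(-√(4 - 1)/4 + 2*(-3)*(1 + 2*(-3))) = -100*(-√3/4 + 2*(-3)*(1 - 6)) = -100*(-√3/4 + 2*(-3)*(-5)) = -100*(-√3/4 + 30) = -100*(30 - √3/4) = -3000 + 25*√3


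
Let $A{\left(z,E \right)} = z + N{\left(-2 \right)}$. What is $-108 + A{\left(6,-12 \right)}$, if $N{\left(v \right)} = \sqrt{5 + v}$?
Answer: $-102 + \sqrt{3} \approx -100.27$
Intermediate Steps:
$A{\left(z,E \right)} = z + \sqrt{3}$ ($A{\left(z,E \right)} = z + \sqrt{5 - 2} = z + \sqrt{3}$)
$-108 + A{\left(6,-12 \right)} = -108 + \left(6 + \sqrt{3}\right) = -102 + \sqrt{3}$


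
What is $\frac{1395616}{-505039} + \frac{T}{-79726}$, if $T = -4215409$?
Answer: $\frac{2017679064735}{40264739314} \approx 50.11$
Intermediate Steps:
$\frac{1395616}{-505039} + \frac{T}{-79726} = \frac{1395616}{-505039} - \frac{4215409}{-79726} = 1395616 \left(- \frac{1}{505039}\right) - - \frac{4215409}{79726} = - \frac{1395616}{505039} + \frac{4215409}{79726} = \frac{2017679064735}{40264739314}$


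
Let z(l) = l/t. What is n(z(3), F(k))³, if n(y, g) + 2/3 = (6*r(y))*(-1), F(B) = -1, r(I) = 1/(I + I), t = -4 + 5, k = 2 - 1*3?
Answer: -125/27 ≈ -4.6296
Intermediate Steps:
k = -1 (k = 2 - 3 = -1)
t = 1
r(I) = 1/(2*I)
z(l) = l (z(l) = l/1 = l*1 = l)
n(y, g) = -⅔ - 3/y (n(y, g) = -⅔ + (6*(1/(2*y)))*(-1) = -⅔ + (3/y)*(-1) = -⅔ - 3/y)
n(z(3), F(k))³ = (-⅔ - 3/3)³ = (-⅔ - 3*⅓)³ = (-⅔ - 1)³ = (-5/3)³ = -125/27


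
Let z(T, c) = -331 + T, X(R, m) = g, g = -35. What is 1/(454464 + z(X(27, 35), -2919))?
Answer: 1/454098 ≈ 2.2022e-6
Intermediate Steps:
X(R, m) = -35
1/(454464 + z(X(27, 35), -2919)) = 1/(454464 + (-331 - 35)) = 1/(454464 - 366) = 1/454098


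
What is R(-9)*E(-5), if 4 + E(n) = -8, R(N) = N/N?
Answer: -12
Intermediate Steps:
R(N) = 1
E(n) = -12 (E(n) = -4 - 8 = -12)
R(-9)*E(-5) = 1*(-12) = -12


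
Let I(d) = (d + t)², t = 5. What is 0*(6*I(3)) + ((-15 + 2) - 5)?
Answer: -18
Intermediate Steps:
I(d) = (5 + d)² (I(d) = (d + 5)² = (5 + d)²)
0*(6*I(3)) + ((-15 + 2) - 5) = 0*(6*(5 + 3)²) + ((-15 + 2) - 5) = 0*(6*8²) + (-13 - 5) = 0*(6*64) - 18 = 0*384 - 18 = 0 - 18 = -18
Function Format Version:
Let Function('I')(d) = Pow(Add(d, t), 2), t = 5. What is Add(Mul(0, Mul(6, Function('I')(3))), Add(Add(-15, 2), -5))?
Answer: -18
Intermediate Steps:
Function('I')(d) = Pow(Add(5, d), 2) (Function('I')(d) = Pow(Add(d, 5), 2) = Pow(Add(5, d), 2))
Add(Mul(0, Mul(6, Function('I')(3))), Add(Add(-15, 2), -5)) = Add(Mul(0, Mul(6, Pow(Add(5, 3), 2))), Add(Add(-15, 2), -5)) = Add(Mul(0, Mul(6, Pow(8, 2))), Add(-13, -5)) = Add(Mul(0, Mul(6, 64)), -18) = Add(Mul(0, 384), -18) = Add(0, -18) = -18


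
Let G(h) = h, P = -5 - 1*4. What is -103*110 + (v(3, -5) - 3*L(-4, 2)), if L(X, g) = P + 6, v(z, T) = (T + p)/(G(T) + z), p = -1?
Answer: -11318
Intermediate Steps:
P = -9 (P = -5 - 4 = -9)
v(z, T) = (-1 + T)/(T + z) (v(z, T) = (T - 1)/(T + z) = (-1 + T)/(T + z))
L(X, g) = -3 (L(X, g) = -9 + 6 = -3)
-103*110 + (v(3, -5) - 3*L(-4, 2)) = -103*110 + ((-1 - 5)/(-5 + 3) - 3*(-3)) = -11330 + (-6/(-2) + 9) = -11330 + (-1/2*(-6) + 9) = -11330 + (3 + 9) = -11330 + 12 = -11318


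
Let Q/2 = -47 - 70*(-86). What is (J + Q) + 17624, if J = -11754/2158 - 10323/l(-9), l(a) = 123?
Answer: 1304193434/44239 ≈ 29481.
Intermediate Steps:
Q = 11946 (Q = 2*(-47 - 70*(-86)) = 2*(-47 + 6020) = 2*5973 = 11946)
J = -3953796/44239 (J = -11754/2158 - 10323/123 = -11754*1/2158 - 10323*1/123 = -5877/1079 - 3441/41 = -3953796/44239 ≈ -89.374)
(J + Q) + 17624 = (-3953796/44239 + 11946) + 17624 = 524525298/44239 + 17624 = 1304193434/44239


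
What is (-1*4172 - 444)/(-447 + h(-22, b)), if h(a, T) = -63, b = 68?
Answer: 2308/255 ≈ 9.0510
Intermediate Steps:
(-1*4172 - 444)/(-447 + h(-22, b)) = (-1*4172 - 444)/(-447 - 63) = (-4172 - 444)/(-510) = -4616*(-1/510) = 2308/255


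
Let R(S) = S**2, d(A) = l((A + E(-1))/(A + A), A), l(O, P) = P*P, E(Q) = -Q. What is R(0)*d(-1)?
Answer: 0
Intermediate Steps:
l(O, P) = P**2
d(A) = A**2
R(0)*d(-1) = 0**2*(-1)**2 = 0*1 = 0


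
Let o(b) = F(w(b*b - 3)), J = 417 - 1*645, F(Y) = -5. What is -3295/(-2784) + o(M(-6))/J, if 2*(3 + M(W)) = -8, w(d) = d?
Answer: 21255/17632 ≈ 1.2055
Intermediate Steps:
M(W) = -7 (M(W) = -3 + (1/2)*(-8) = -3 - 4 = -7)
J = -228 (J = 417 - 645 = -228)
o(b) = -5
-3295/(-2784) + o(M(-6))/J = -3295/(-2784) - 5/(-228) = -3295*(-1/2784) - 5*(-1/228) = 3295/2784 + 5/228 = 21255/17632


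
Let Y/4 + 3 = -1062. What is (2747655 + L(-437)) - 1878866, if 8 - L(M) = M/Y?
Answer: 3701074783/4260 ≈ 8.6880e+5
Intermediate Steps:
Y = -4260 (Y = -12 + 4*(-1062) = -12 - 4248 = -4260)
L(M) = 8 + M/4260 (L(M) = 8 - M/(-4260) = 8 - M*(-1)/4260 = 8 - (-1)*M/4260 = 8 + M/4260)
(2747655 + L(-437)) - 1878866 = (2747655 + (8 + (1/4260)*(-437))) - 1878866 = (2747655 + (8 - 437/4260)) - 1878866 = (2747655 + 33643/4260) - 1878866 = 11705043943/4260 - 1878866 = 3701074783/4260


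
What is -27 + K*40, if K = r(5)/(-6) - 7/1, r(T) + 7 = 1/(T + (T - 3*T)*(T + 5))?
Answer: -4945/19 ≈ -260.26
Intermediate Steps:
r(T) = -7 + 1/(T - 2*T*(5 + T)) (r(T) = -7 + 1/(T + (T - 3*T)*(T + 5)) = -7 + 1/(T + (-2*T)*(5 + T)) = -7 + 1/(T - 2*T*(5 + T)))
K = -554/95 (K = ((-1 - 63*5 - 14*5**2)/(5*(9 + 2*5)))/(-6) - 7/1 = ((-1 - 315 - 14*25)/(5*(9 + 10)))*(-1/6) - 7*1 = ((1/5)*(-1 - 315 - 350)/19)*(-1/6) - 7 = ((1/5)*(1/19)*(-666))*(-1/6) - 7 = -666/95*(-1/6) - 7 = 111/95 - 7 = -554/95 ≈ -5.8316)
-27 + K*40 = -27 - 554/95*40 = -27 - 4432/19 = -4945/19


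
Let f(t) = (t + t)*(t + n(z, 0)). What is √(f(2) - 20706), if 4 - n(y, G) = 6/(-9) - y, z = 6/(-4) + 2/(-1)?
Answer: 8*I*√2910/3 ≈ 143.85*I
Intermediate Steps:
z = -7/2 (z = 6*(-¼) + 2*(-1) = -3/2 - 2 = -7/2 ≈ -3.5000)
n(y, G) = 14/3 + y (n(y, G) = 4 - (6/(-9) - y) = 4 - (6*(-⅑) - y) = 4 - (-⅔ - y) = 4 + (⅔ + y) = 14/3 + y)
f(t) = 2*t*(7/6 + t) (f(t) = (t + t)*(t + (14/3 - 7/2)) = (2*t)*(t + 7/6) = (2*t)*(7/6 + t) = 2*t*(7/6 + t))
√(f(2) - 20706) = √((⅓)*2*(7 + 6*2) - 20706) = √((⅓)*2*(7 + 12) - 20706) = √((⅓)*2*19 - 20706) = √(38/3 - 20706) = √(-62080/3) = 8*I*√2910/3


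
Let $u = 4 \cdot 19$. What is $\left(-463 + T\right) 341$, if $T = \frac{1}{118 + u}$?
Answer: $- \frac{30628961}{194} \approx -1.5788 \cdot 10^{5}$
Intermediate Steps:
$u = 76$
$T = \frac{1}{194}$ ($T = \frac{1}{118 + 76} = \frac{1}{194} \approx 0.0051546$)
$\left(-463 + T\right) 341 = \left(-463 + \frac{1}{194}\right) 341 = \left(- \frac{89821}{194}\right) 341 = - \frac{30628961}{194}$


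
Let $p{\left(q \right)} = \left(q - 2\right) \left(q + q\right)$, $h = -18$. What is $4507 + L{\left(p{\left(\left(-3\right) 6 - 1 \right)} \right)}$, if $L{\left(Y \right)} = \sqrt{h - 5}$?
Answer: $4507 + i \sqrt{23} \approx 4507.0 + 4.7958 i$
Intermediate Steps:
$p{\left(q \right)} = 2 q \left(-2 + q\right)$ ($p{\left(q \right)} = \left(-2 + q\right) 2 q = 2 q \left(-2 + q\right)$)
$L{\left(Y \right)} = i \sqrt{23}$ ($L{\left(Y \right)} = \sqrt{-18 - 5} = \sqrt{-23} = i \sqrt{23}$)
$4507 + L{\left(p{\left(\left(-3\right) 6 - 1 \right)} \right)} = 4507 + i \sqrt{23}$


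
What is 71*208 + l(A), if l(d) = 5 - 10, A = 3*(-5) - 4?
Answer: 14763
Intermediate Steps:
A = -19 (A = -15 - 4 = -19)
l(d) = -5
71*208 + l(A) = 71*208 - 5 = 14768 - 5 = 14763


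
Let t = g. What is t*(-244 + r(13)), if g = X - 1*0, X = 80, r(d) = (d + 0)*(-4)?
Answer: -23680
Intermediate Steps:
r(d) = -4*d (r(d) = d*(-4) = -4*d)
g = 80 (g = 80 - 1*0 = 80 + 0 = 80)
t = 80
t*(-244 + r(13)) = 80*(-244 - 4*13) = 80*(-244 - 52) = 80*(-296) = -23680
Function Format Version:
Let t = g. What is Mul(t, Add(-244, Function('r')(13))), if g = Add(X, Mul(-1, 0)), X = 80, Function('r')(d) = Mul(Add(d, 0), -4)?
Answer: -23680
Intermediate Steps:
Function('r')(d) = Mul(-4, d) (Function('r')(d) = Mul(d, -4) = Mul(-4, d))
g = 80 (g = Add(80, Mul(-1, 0)) = Add(80, 0) = 80)
t = 80
Mul(t, Add(-244, Function('r')(13))) = Mul(80, Add(-244, Mul(-4, 13))) = Mul(80, Add(-244, -52)) = Mul(80, -296) = -23680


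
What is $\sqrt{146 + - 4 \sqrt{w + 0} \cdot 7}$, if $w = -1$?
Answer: $\sqrt{146 - 28 i} \approx 12.138 - 1.1534 i$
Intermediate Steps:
$\sqrt{146 + - 4 \sqrt{w + 0} \cdot 7} = \sqrt{146 + - 4 \sqrt{-1 + 0} \cdot 7} = \sqrt{146 + - 4 \sqrt{-1} \cdot 7} = \sqrt{146 + - 4 i 7} = \sqrt{146 - 28 i}$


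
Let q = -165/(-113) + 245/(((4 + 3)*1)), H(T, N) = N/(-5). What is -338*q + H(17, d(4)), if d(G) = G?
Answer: -6963252/565 ≈ -12324.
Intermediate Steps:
H(T, N) = -N/5 (H(T, N) = N*(-⅕) = -N/5)
q = 4120/113 (q = -165*(-1/113) + 245/((7*1)) = 165/113 + 245/7 = 165/113 + 245*(⅐) = 165/113 + 35 = 4120/113 ≈ 36.460)
-338*q + H(17, d(4)) = -338*4120/113 - ⅕*4 = -1392560/113 - ⅘ = -6963252/565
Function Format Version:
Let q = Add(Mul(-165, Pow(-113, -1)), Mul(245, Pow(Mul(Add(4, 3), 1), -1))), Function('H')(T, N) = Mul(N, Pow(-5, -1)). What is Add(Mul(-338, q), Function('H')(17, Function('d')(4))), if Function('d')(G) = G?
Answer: Rational(-6963252, 565) ≈ -12324.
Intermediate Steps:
Function('H')(T, N) = Mul(Rational(-1, 5), N) (Function('H')(T, N) = Mul(N, Rational(-1, 5)) = Mul(Rational(-1, 5), N))
q = Rational(4120, 113) (q = Add(Mul(-165, Rational(-1, 113)), Mul(245, Pow(Mul(7, 1), -1))) = Add(Rational(165, 113), Mul(245, Pow(7, -1))) = Add(Rational(165, 113), Mul(245, Rational(1, 7))) = Add(Rational(165, 113), 35) = Rational(4120, 113) ≈ 36.460)
Add(Mul(-338, q), Function('H')(17, Function('d')(4))) = Add(Mul(-338, Rational(4120, 113)), Mul(Rational(-1, 5), 4)) = Add(Rational(-1392560, 113), Rational(-4, 5)) = Rational(-6963252, 565)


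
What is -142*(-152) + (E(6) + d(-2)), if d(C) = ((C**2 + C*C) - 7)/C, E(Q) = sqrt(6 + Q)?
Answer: 43167/2 + 2*sqrt(3) ≈ 21587.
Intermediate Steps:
d(C) = (-7 + 2*C**2)/C (d(C) = ((C**2 + C**2) - 7)/C = (2*C**2 - 7)/C = (-7 + 2*C**2)/C)
-142*(-152) + (E(6) + d(-2)) = -142*(-152) + (sqrt(6 + 6) + (-7/(-2) + 2*(-2))) = 21584 + (sqrt(12) + (-7*(-1/2) - 4)) = 21584 + (2*sqrt(3) + (7/2 - 4)) = 21584 + (2*sqrt(3) - 1/2) = 21584 + (-1/2 + 2*sqrt(3)) = 43167/2 + 2*sqrt(3)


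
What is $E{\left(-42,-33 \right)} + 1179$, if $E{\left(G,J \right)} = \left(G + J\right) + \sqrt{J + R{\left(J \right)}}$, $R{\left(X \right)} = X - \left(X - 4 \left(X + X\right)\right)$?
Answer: $1104 + 3 i \sqrt{33} \approx 1104.0 + 17.234 i$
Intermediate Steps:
$R{\left(X \right)} = 8 X$ ($R{\left(X \right)} = X - \left(X - 8 X\right) = X + \left(8 X - X\right) = X + 7 X = 8 X$)
$E{\left(G,J \right)} = G + J + 3 \sqrt{J}$ ($E{\left(G,J \right)} = \left(G + J\right) + \sqrt{J + 8 J} = \left(G + J\right) + \sqrt{9 J} = \left(G + J\right) + 3 \sqrt{J} = G + J + 3 \sqrt{J}$)
$E{\left(-42,-33 \right)} + 1179 = \left(-42 - 33 + 3 \sqrt{-33}\right) + 1179 = \left(-42 - 33 + 3 i \sqrt{33}\right) + 1179 = \left(-75 + 3 i \sqrt{33}\right) + 1179 = 1104 + 3 i \sqrt{33}$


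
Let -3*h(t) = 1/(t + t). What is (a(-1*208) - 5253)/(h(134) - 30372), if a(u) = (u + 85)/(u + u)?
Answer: 439210125/2539585256 ≈ 0.17295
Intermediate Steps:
h(t) = -1/(6*t) (h(t) = -1/(3*(t + t)) = -1/(2*t)/3 = -1/(6*t))
a(u) = (85 + u)/(2*u) (a(u) = (85 + u)/((2*u)) = (85 + u)*(1/(2*u)) = (85 + u)/(2*u))
(a(-1*208) - 5253)/(h(134) - 30372) = ((85 - 1*208)/(2*((-1*208))) - 5253)/(-1/6/134 - 30372) = ((1/2)*(85 - 208)/(-208) - 5253)/(-1/6*1/134 - 30372) = ((1/2)*(-1/208)*(-123) - 5253)/(-1/804 - 30372) = (123/416 - 5253)/(-24419089/804) = -2185125/416*(-804/24419089) = 439210125/2539585256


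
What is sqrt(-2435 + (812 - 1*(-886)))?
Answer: I*sqrt(737) ≈ 27.148*I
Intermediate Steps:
sqrt(-2435 + (812 - 1*(-886))) = sqrt(-2435 + (812 + 886)) = sqrt(-2435 + 1698) = sqrt(-737) = I*sqrt(737)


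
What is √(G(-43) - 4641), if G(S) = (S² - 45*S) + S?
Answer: 30*I ≈ 30.0*I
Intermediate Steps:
G(S) = S² - 44*S
√(G(-43) - 4641) = √(-43*(-44 - 43) - 4641) = √(-43*(-87) - 4641) = √(3741 - 4641) = √(-900) = 30*I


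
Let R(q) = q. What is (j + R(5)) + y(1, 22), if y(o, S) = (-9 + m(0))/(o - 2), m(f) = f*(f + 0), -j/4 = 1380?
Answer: -5506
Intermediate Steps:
j = -5520 (j = -4*1380 = -5520)
m(f) = f² (m(f) = f*f = f²)
y(o, S) = -9/(-2 + o) (y(o, S) = (-9 + 0²)/(o - 2) = (-9 + 0)/(-2 + o) = -9/(-2 + o))
(j + R(5)) + y(1, 22) = (-5520 + 5) - 9/(-2 + 1) = -5515 - 9/(-1) = -5515 - 9*(-1) = -5515 + 9 = -5506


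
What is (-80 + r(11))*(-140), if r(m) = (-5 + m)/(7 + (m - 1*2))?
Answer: 22295/2 ≈ 11148.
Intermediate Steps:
r(m) = (-5 + m)/(5 + m) (r(m) = (-5 + m)/(7 + (m - 2)) = (-5 + m)/(7 + (-2 + m)) = (-5 + m)/(5 + m))
(-80 + r(11))*(-140) = (-80 + (-5 + 11)/(5 + 11))*(-140) = (-80 + 6/16)*(-140) = (-80 + (1/16)*6)*(-140) = (-80 + 3/8)*(-140) = -637/8*(-140) = 22295/2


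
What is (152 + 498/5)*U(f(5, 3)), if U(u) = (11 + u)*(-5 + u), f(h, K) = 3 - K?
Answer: -13838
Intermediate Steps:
U(u) = (-5 + u)*(11 + u)
(152 + 498/5)*U(f(5, 3)) = (152 + 498/5)*(-55 + (3 - 1*3)² + 6*(3 - 1*3)) = (152 + 498*(⅕))*(-55 + (3 - 3)² + 6*(3 - 3)) = (152 + 498/5)*(-55 + 0² + 6*0) = 1258*(-55 + 0 + 0)/5 = (1258/5)*(-55) = -13838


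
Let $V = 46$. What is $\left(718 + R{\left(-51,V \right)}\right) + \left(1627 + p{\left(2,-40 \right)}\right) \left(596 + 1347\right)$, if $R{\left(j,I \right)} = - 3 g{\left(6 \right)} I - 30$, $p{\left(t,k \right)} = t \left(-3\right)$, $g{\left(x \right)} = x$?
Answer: $3149463$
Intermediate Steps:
$p{\left(t,k \right)} = - 3 t$
$R{\left(j,I \right)} = -30 - 18 I$ ($R{\left(j,I \right)} = \left(-3\right) 6 I - 30 = - 18 I - 30 = -30 - 18 I$)
$\left(718 + R{\left(-51,V \right)}\right) + \left(1627 + p{\left(2,-40 \right)}\right) \left(596 + 1347\right) = \left(718 - 858\right) + \left(1627 - 6\right) \left(596 + 1347\right) = \left(718 - 858\right) + \left(1627 - 6\right) 1943 = \left(718 - 858\right) + 1621 \cdot 1943 = -140 + 3149603 = 3149463$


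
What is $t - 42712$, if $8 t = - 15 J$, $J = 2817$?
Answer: $- \frac{383951}{8} \approx -47994.0$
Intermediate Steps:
$t = - \frac{42255}{8}$ ($t = \frac{\left(-15\right) 2817}{8} = \frac{1}{8} \left(-42255\right) = - \frac{42255}{8} \approx -5281.9$)
$t - 42712 = - \frac{42255}{8} - 42712 = - \frac{383951}{8}$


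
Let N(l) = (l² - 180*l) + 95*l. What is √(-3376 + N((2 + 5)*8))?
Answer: 50*I*√2 ≈ 70.711*I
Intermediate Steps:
N(l) = l² - 85*l
√(-3376 + N((2 + 5)*8)) = √(-3376 + ((2 + 5)*8)*(-85 + (2 + 5)*8)) = √(-3376 + (7*8)*(-85 + 7*8)) = √(-3376 + 56*(-85 + 56)) = √(-3376 + 56*(-29)) = √(-3376 - 1624) = √(-5000) = 50*I*√2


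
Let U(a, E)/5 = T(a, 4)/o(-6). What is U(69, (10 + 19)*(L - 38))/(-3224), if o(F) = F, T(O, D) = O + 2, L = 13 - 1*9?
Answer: 355/19344 ≈ 0.018352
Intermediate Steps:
L = 4 (L = 13 - 9 = 4)
T(O, D) = 2 + O
U(a, E) = -5/3 - 5*a/6 (U(a, E) = 5*((2 + a)/(-6)) = 5*((2 + a)*(-1/6)) = 5*(-1/3 - a/6) = -5/3 - 5*a/6)
U(69, (10 + 19)*(L - 38))/(-3224) = (-5/3 - 5/6*69)/(-3224) = (-5/3 - 115/2)*(-1/3224) = -355/6*(-1/3224) = 355/19344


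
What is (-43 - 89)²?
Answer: 17424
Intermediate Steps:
(-43 - 89)² = (-132)² = 17424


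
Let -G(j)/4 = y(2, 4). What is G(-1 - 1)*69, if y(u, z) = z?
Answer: -1104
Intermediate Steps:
G(j) = -16 (G(j) = -4*4 = -16)
G(-1 - 1)*69 = -16*69 = -1104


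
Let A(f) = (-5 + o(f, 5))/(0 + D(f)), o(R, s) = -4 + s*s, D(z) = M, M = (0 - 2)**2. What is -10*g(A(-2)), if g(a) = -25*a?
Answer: 1000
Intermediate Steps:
M = 4 (M = (-2)**2 = 4)
D(z) = 4
o(R, s) = -4 + s**2
A(f) = 4 (A(f) = (-5 + (-4 + 5**2))/(0 + 4) = (-5 + (-4 + 25))/4 = (-5 + 21)*(1/4) = 16*(1/4) = 4)
-10*g(A(-2)) = -(-250)*4 = -10*(-100) = 1000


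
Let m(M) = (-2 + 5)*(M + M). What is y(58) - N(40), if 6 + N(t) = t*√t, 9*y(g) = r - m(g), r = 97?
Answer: -197/9 - 80*√10 ≈ -274.87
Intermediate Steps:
m(M) = 6*M (m(M) = 3*(2*M) = 6*M)
y(g) = 97/9 - 2*g/3 (y(g) = (97 - 6*g)/9 = 97/9 - 2*g/3)
N(t) = -6 + t^(3/2) (N(t) = -6 + t*√t = -6 + t^(3/2))
y(58) - N(40) = (97/9 - ⅔*58) - (-6 + 40^(3/2)) = (97/9 - 116/3) - (-6 + 80*√10) = -251/9 + (6 - 80*√10) = -197/9 - 80*√10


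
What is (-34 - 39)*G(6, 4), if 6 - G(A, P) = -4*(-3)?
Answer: 438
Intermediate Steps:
G(A, P) = -6 (G(A, P) = 6 - (-4)*(-3) = 6 - 1*12 = 6 - 12 = -6)
(-34 - 39)*G(6, 4) = (-34 - 39)*(-6) = -73*(-6) = 438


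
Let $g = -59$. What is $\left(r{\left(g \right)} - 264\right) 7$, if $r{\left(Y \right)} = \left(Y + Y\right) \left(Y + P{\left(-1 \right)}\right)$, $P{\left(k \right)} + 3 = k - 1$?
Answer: $51016$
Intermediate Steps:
$P{\left(k \right)} = -4 + k$ ($P{\left(k \right)} = -3 + \left(k - 1\right) = -3 + \left(-1 + k\right) = -4 + k$)
$r{\left(Y \right)} = 2 Y \left(-5 + Y\right)$ ($r{\left(Y \right)} = \left(Y + Y\right) \left(Y - 5\right) = 2 Y \left(Y - 5\right) = 2 Y \left(-5 + Y\right)$)
$\left(r{\left(g \right)} - 264\right) 7 = \left(2 \left(-59\right) \left(-5 - 59\right) - 264\right) 7 = \left(2 \left(-59\right) \left(-64\right) - 264\right) 7 = \left(7552 - 264\right) 7 = 7288 \cdot 7 = 51016$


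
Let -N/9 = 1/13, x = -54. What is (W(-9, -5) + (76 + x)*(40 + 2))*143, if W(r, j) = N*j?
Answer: 132627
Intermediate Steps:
N = -9/13 ≈ -0.69231
W(r, j) = -9*j/13
(W(-9, -5) + (76 + x)*(40 + 2))*143 = (-9/13*(-5) + (76 - 54)*(40 + 2))*143 = (45/13 + 22*42)*143 = (45/13 + 924)*143 = (12057/13)*143 = 132627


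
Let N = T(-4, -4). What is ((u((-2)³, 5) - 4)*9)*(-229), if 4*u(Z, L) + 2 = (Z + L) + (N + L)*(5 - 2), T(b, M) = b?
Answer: 18549/2 ≈ 9274.5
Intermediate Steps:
N = -4
u(Z, L) = -7/2 + L + Z/4 (u(Z, L) = -½ + ((Z + L) + (-4 + L)*(5 - 2))/4 = -½ + ((L + Z) + (-4 + L)*3)/4 = -½ + ((L + Z) + (-12 + 3*L))/4 = -½ + (-12 + Z + 4*L)/4 = -½ + (-3 + L + Z/4) = -7/2 + L + Z/4)
((u((-2)³, 5) - 4)*9)*(-229) = (((-7/2 + 5 + (¼)*(-2)³) - 4)*9)*(-229) = (((-7/2 + 5 + (¼)*(-8)) - 4)*9)*(-229) = (((-7/2 + 5 - 2) - 4)*9)*(-229) = ((-½ - 4)*9)*(-229) = -9/2*9*(-229) = -81/2*(-229) = 18549/2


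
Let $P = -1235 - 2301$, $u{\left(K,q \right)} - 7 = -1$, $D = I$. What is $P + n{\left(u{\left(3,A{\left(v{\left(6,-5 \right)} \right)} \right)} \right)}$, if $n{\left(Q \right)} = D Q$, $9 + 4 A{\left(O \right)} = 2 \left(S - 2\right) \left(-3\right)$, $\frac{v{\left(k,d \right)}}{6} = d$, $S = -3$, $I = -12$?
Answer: $-3608$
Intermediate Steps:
$v{\left(k,d \right)} = 6 d$
$A{\left(O \right)} = \frac{21}{4}$ ($A{\left(O \right)} = - \frac{9}{4} + \frac{2 \left(-3 - 2\right) \left(-3\right)}{4} = - \frac{9}{4} + \frac{2 \left(-5\right) \left(-3\right)}{4} = - \frac{9}{4} + \frac{\left(-10\right) \left(-3\right)}{4} = - \frac{9}{4} + \frac{1}{4} \cdot 30 = - \frac{9}{4} + \frac{15}{2} = \frac{21}{4}$)
$D = -12$
$u{\left(K,q \right)} = 6$ ($u{\left(K,q \right)} = 7 - 1 = 6$)
$n{\left(Q \right)} = - 12 Q$
$P = -3536$ ($P = -1235 - 2301 = -3536$)
$P + n{\left(u{\left(3,A{\left(v{\left(6,-5 \right)} \right)} \right)} \right)} = -3536 - 72 = -3608$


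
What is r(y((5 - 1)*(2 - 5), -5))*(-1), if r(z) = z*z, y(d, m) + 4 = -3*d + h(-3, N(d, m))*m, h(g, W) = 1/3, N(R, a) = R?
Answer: -8281/9 ≈ -920.11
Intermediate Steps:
h(g, W) = ⅓ (h(g, W) = 1*(⅓) = ⅓)
y(d, m) = -4 - 3*d + m/3 (y(d, m) = -4 + (-3*d + m/3) = -4 - 3*d + m/3)
r(z) = z²
r(y((5 - 1)*(2 - 5), -5))*(-1) = (-4 - 3*(5 - 1)*(2 - 5) + (⅓)*(-5))²*(-1) = (-4 - 12*(-3) - 5/3)²*(-1) = (-4 - 3*(-12) - 5/3)²*(-1) = (-4 + 36 - 5/3)²*(-1) = (91/3)²*(-1) = (8281/9)*(-1) = -8281/9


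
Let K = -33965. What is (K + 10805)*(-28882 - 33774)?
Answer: 1451112960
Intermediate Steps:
(K + 10805)*(-28882 - 33774) = (-33965 + 10805)*(-28882 - 33774) = -23160*(-62656) = 1451112960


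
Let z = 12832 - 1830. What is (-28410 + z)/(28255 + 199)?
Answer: -8704/14227 ≈ -0.61179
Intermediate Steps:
z = 11002
(-28410 + z)/(28255 + 199) = (-28410 + 11002)/(28255 + 199) = -17408/28454 = -17408*1/28454 = -8704/14227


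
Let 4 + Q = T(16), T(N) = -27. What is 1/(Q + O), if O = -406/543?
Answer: -543/17239 ≈ -0.031498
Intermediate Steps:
O = -406/543 (O = -406*1/543 = -406/543 ≈ -0.74770)
Q = -31 (Q = -4 - 27 = -31)
1/(Q + O) = 1/(-31 - 406/543) = 1/(-17239/543) = -543/17239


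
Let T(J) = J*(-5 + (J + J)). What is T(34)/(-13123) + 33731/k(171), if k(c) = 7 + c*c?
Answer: 380002697/383821504 ≈ 0.99005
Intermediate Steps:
k(c) = 7 + c²
T(J) = J*(-5 + 2*J)
T(34)/(-13123) + 33731/k(171) = (34*(-5 + 2*34))/(-13123) + 33731/(7 + 171²) = (34*(-5 + 68))*(-1/13123) + 33731/(7 + 29241) = (34*63)*(-1/13123) + 33731/29248 = 2142*(-1/13123) + 33731*(1/29248) = -2142/13123 + 33731/29248 = 380002697/383821504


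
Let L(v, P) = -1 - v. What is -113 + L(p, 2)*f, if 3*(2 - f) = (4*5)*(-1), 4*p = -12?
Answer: -287/3 ≈ -95.667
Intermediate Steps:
p = -3 (p = (¼)*(-12) = -3)
f = 26/3 (f = 2 - 4*5*(-1)/3 = 2 - 20*(-1)/3 = 2 - ⅓*(-20) = 2 + 20/3 = 26/3 ≈ 8.6667)
-113 + L(p, 2)*f = -113 + (-1 - 1*(-3))*(26/3) = -113 + (-1 + 3)*(26/3) = -113 + 2*(26/3) = -113 + 52/3 = -287/3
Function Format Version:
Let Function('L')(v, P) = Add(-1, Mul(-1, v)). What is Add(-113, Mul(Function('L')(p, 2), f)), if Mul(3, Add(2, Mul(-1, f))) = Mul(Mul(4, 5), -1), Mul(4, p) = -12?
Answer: Rational(-287, 3) ≈ -95.667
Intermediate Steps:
p = -3 (p = Mul(Rational(1, 4), -12) = -3)
f = Rational(26, 3) (f = Add(2, Mul(Rational(-1, 3), Mul(Mul(4, 5), -1))) = Add(2, Mul(Rational(-1, 3), Mul(20, -1))) = Add(2, Mul(Rational(-1, 3), -20)) = Add(2, Rational(20, 3)) = Rational(26, 3) ≈ 8.6667)
Add(-113, Mul(Function('L')(p, 2), f)) = Add(-113, Mul(Add(-1, Mul(-1, -3)), Rational(26, 3))) = Add(-113, Mul(Add(-1, 3), Rational(26, 3))) = Add(-113, Mul(2, Rational(26, 3))) = Add(-113, Rational(52, 3)) = Rational(-287, 3)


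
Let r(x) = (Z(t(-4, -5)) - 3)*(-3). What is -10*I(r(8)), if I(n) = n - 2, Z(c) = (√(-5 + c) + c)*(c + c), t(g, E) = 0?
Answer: -70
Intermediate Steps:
Z(c) = 2*c*(c + √(-5 + c)) (Z(c) = (c + √(-5 + c))*(2*c) = 2*c*(c + √(-5 + c)))
r(x) = 9 (r(x) = (2*0*(0 + √(-5 + 0)) - 3)*(-3) = (2*0*(0 + √(-5)) - 3)*(-3) = (2*0*(0 + I*√5) - 3)*(-3) = (2*0*(I*√5) - 3)*(-3) = (0 - 3)*(-3) = -3*(-3) = 9)
I(n) = -2 + n
-10*I(r(8)) = -10*(-2 + 9) = -10*7 = -70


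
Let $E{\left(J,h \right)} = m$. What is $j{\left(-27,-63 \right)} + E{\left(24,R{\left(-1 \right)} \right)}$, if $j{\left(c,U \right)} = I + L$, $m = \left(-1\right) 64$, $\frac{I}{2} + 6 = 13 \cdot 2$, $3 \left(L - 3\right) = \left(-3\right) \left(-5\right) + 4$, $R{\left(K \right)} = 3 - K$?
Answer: $- \frac{44}{3} \approx -14.667$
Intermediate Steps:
$L = \frac{28}{3}$ ($L = 3 + \frac{\left(-3\right) \left(-5\right) + 4}{3} = 3 + \frac{15 + 4}{3} = 3 + \frac{1}{3} \cdot 19 = 3 + \frac{19}{3} = \frac{28}{3} \approx 9.3333$)
$I = 40$ ($I = -12 + 2 \cdot 13 \cdot 2 = -12 + 2 \cdot 26 = -12 + 52 = 40$)
$m = -64$
$E{\left(J,h \right)} = -64$
$j{\left(c,U \right)} = \frac{148}{3}$ ($j{\left(c,U \right)} = 40 + \frac{28}{3} = \frac{148}{3}$)
$j{\left(-27,-63 \right)} + E{\left(24,R{\left(-1 \right)} \right)} = \frac{148}{3} - 64 = - \frac{44}{3}$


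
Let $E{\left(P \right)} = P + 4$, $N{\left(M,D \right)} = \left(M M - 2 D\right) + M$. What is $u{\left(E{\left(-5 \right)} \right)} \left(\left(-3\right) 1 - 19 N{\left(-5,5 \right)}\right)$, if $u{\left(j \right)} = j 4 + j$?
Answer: $965$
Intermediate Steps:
$N{\left(M,D \right)} = M + M^{2} - 2 D$ ($N{\left(M,D \right)} = \left(M^{2} - 2 D\right) + M = M + M^{2} - 2 D$)
$E{\left(P \right)} = 4 + P$
$u{\left(j \right)} = 5 j$ ($u{\left(j \right)} = 4 j + j = 5 j$)
$u{\left(E{\left(-5 \right)} \right)} \left(\left(-3\right) 1 - 19 N{\left(-5,5 \right)}\right) = 5 \left(4 - 5\right) \left(\left(-3\right) 1 - 19 \left(-5 + \left(-5\right)^{2} - 10\right)\right) = 5 \left(-1\right) \left(-3 - 19 \left(-5 + 25 - 10\right)\right) = - 5 \left(-3 - 190\right) = \left(-5\right) \left(-193\right) = 965$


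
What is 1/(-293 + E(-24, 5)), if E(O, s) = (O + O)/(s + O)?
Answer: -19/5519 ≈ -0.0034427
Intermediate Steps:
E(O, s) = 2*O/(O + s) (E(O, s) = (2*O)/(O + s) = 2*O/(O + s))
1/(-293 + E(-24, 5)) = 1/(-293 + 2*(-24)/(-24 + 5)) = 1/(-293 + 2*(-24)/(-19)) = 1/(-293 + 2*(-24)*(-1/19)) = 1/(-293 + 48/19) = 1/(-5519/19) = -19/5519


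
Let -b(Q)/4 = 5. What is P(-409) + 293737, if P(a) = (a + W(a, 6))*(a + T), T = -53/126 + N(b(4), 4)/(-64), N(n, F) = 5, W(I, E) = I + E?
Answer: 90179999/144 ≈ 6.2625e+5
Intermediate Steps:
W(I, E) = E + I
b(Q) = -20 (b(Q) = -4*5 = -20)
T = -2011/4032 (T = -53/126 + 5/(-64) = -53*1/126 + 5*(-1/64) = -53/126 - 5/64 = -2011/4032 ≈ -0.49876)
P(a) = (6 + 2*a)*(-2011/4032 + a) (P(a) = (a + (6 + a))*(a - 2011/4032) = (6 + 2*a)*(-2011/4032 + a))
P(-409) + 293737 = (-2011/672 + 2*(-409)² + (10085/2016)*(-409)) + 293737 = (-2011/672 + 2*167281 - 4124765/2016) + 293737 = (-2011/672 + 334562 - 4124765/2016) + 293737 = 47881871/144 + 293737 = 90179999/144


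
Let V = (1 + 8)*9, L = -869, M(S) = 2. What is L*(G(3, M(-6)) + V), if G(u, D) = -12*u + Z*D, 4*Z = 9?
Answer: -86031/2 ≈ -43016.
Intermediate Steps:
Z = 9/4 (Z = (1/4)*9 = 9/4 ≈ 2.2500)
G(u, D) = -12*u + 9*D/4
V = 81 (V = 9*9 = 81)
L*(G(3, M(-6)) + V) = -869*((-12*3 + (9/4)*2) + 81) = -869*((-36 + 9/2) + 81) = -869*(-63/2 + 81) = -869*99/2 = -86031/2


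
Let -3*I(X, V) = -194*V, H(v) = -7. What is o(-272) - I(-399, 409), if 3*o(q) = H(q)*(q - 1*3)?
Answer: -25807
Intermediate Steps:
I(X, V) = 194*V/3 (I(X, V) = -(-194)*V/3 = 194*V/3)
o(q) = 7 - 7*q/3 (o(q) = (-7*(q - 1*3))/3 = (-7*(q - 3))/3 = (-7*(-3 + q))/3 = (21 - 7*q)/3 = 7 - 7*q/3)
o(-272) - I(-399, 409) = (7 - 7/3*(-272)) - 194*409/3 = (7 + 1904/3) - 1*79346/3 = 1925/3 - 79346/3 = -25807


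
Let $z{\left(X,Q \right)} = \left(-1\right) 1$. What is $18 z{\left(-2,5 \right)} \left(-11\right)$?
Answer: $198$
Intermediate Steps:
$z{\left(X,Q \right)} = -1$
$18 z{\left(-2,5 \right)} \left(-11\right) = 18 \left(-1\right) \left(-11\right) = \left(-18\right) \left(-11\right) = 198$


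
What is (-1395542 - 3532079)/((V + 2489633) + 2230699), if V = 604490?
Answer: -4927621/5324822 ≈ -0.92541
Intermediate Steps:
(-1395542 - 3532079)/((V + 2489633) + 2230699) = (-1395542 - 3532079)/((604490 + 2489633) + 2230699) = -4927621/(3094123 + 2230699) = -4927621/5324822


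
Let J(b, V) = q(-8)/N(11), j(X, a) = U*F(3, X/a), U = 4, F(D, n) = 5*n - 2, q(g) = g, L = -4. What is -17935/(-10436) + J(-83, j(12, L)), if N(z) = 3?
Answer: -29683/31308 ≈ -0.94810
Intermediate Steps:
F(D, n) = -2 + 5*n
j(X, a) = -8 + 20*X/a (j(X, a) = 4*(-2 + 5*(X/a)) = 4*(-2 + 5*X/a) = -8 + 20*X/a)
J(b, V) = -8/3
-17935/(-10436) + J(-83, j(12, L)) = -17935/(-10436) - 8/3 = -17935*(-1/10436) - 8/3 = 17935/10436 - 8/3 = -29683/31308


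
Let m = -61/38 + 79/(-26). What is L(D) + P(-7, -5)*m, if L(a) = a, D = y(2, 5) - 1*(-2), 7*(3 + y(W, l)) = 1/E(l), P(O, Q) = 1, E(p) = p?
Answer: -48543/8645 ≈ -5.6152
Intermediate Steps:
y(W, l) = -3 + 1/(7*l)
D = -34/35 (D = (-3 + (⅐)/5) - 1*(-2) = (-3 + (⅐)*(⅕)) + 2 = (-3 + 1/35) + 2 = -104/35 + 2 = -34/35 ≈ -0.97143)
m = -1147/247 (m = -61*1/38 + 79*(-1/26) = -61/38 - 79/26 = -1147/247 ≈ -4.6437)
L(D) + P(-7, -5)*m = -34/35 + 1*(-1147/247) = -34/35 - 1147/247 = -48543/8645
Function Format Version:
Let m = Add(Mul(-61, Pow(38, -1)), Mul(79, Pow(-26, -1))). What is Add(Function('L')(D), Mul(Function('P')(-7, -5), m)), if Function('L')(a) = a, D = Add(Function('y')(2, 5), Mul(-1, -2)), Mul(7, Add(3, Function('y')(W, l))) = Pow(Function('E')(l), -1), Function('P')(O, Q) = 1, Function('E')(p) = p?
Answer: Rational(-48543, 8645) ≈ -5.6152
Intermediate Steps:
Function('y')(W, l) = Add(-3, Mul(Rational(1, 7), Pow(l, -1)))
D = Rational(-34, 35) (D = Add(Add(-3, Mul(Rational(1, 7), Pow(5, -1))), Mul(-1, -2)) = Add(Add(-3, Mul(Rational(1, 7), Rational(1, 5))), 2) = Add(Add(-3, Rational(1, 35)), 2) = Add(Rational(-104, 35), 2) = Rational(-34, 35) ≈ -0.97143)
m = Rational(-1147, 247) (m = Add(Mul(-61, Rational(1, 38)), Mul(79, Rational(-1, 26))) = Add(Rational(-61, 38), Rational(-79, 26)) = Rational(-1147, 247) ≈ -4.6437)
Add(Function('L')(D), Mul(Function('P')(-7, -5), m)) = Add(Rational(-34, 35), Mul(1, Rational(-1147, 247))) = Add(Rational(-34, 35), Rational(-1147, 247)) = Rational(-48543, 8645)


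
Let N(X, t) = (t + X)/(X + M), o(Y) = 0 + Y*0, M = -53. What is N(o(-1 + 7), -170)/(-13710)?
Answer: -17/72663 ≈ -0.00023396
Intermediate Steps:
o(Y) = 0 (o(Y) = 0 + 0 = 0)
N(X, t) = (X + t)/(-53 + X) (N(X, t) = (t + X)/(X - 53) = (X + t)/(-53 + X))
N(o(-1 + 7), -170)/(-13710) = ((0 - 170)/(-53 + 0))/(-13710) = (-170/(-53))*(-1/13710) = -1/53*(-170)*(-1/13710) = (170/53)*(-1/13710) = -17/72663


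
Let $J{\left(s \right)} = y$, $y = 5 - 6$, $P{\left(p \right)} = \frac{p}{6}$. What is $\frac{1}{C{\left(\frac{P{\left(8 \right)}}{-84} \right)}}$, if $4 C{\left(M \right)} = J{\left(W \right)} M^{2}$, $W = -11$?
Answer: $-15876$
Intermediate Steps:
$P{\left(p \right)} = \frac{p}{6}$ ($P{\left(p \right)} = p \frac{1}{6} = \frac{p}{6}$)
$y = -1$ ($y = 5 - 6 = -1$)
$J{\left(s \right)} = -1$
$C{\left(M \right)} = - \frac{M^{2}}{4}$ ($C{\left(M \right)} = \frac{\left(-1\right) M^{2}}{4} = - \frac{M^{2}}{4}$)
$\frac{1}{C{\left(\frac{P{\left(8 \right)}}{-84} \right)}} = \frac{1}{\left(- \frac{1}{4}\right) \left(\frac{\frac{1}{6} \cdot 8}{-84}\right)^{2}} = \frac{1}{\left(- \frac{1}{4}\right) \left(\frac{4}{3} \left(- \frac{1}{84}\right)\right)^{2}} = \frac{1}{\left(- \frac{1}{4}\right) \left(- \frac{1}{63}\right)^{2}} = \frac{1}{\left(- \frac{1}{4}\right) \frac{1}{3969}} = \frac{1}{- \frac{1}{15876}} = -15876$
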